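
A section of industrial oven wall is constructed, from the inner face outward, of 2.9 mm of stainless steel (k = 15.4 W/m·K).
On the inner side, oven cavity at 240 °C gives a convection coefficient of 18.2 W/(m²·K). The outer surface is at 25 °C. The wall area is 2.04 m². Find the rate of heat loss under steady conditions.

Thermal resistances in series:
R_inner film = 1/(h_i·A) = 1/(18.2×2.04) = 0.02693 K/W
R_stainless steel = L/(kA) = 0.0029/(15.4×2.04) = 9.231×10^-5 K/W
R_total = 0.02703 K/W
Q = ΔT / R_total = 215 / 0.02703

Q ≈ 7960 W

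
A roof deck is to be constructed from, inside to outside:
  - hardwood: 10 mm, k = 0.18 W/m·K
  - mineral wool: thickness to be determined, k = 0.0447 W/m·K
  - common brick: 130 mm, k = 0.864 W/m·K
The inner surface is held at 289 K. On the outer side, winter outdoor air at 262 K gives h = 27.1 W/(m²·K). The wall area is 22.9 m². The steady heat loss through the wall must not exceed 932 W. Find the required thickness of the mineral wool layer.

L ≈ 18.8 mm

Model the wall as resistances in series:
R_hardwood = L/(kA) = 0.01/(0.18×22.9) = 0.002426 K/W
R_common brick = L/(kA) = 0.13/(0.864×22.9) = 0.00657 K/W
R_outer film = 1/(h_o·A) = 1/(27.1×22.9) = 0.001611 K/W
Sum of the known resistances R_other = 0.01061 K/W
Required total resistance R_tot = ΔT/Q_allow = 27/932 = 0.02897 K/W
R_mineral wool = R_tot − R_other = 0.01836 K/W
L = R·k·A = 0.01836×0.0447×22.9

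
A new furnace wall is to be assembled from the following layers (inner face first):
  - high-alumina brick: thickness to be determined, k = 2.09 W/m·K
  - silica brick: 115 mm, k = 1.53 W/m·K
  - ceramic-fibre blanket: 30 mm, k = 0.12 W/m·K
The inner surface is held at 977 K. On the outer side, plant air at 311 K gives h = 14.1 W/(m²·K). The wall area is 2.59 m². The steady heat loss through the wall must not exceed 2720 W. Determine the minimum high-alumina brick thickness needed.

L ≈ 498 mm

Thermal resistances in series:
R_silica brick = L/(kA) = 0.115/(1.53×2.59) = 0.02902 K/W
R_ceramic-fibre blanket = L/(kA) = 0.03/(0.12×2.59) = 0.09653 K/W
R_outer film = 1/(h_o·A) = 1/(14.1×2.59) = 0.02738 K/W
Sum of the known resistances R_other = 0.1529 K/W
Required total resistance R_tot = ΔT/Q_allow = 666/2720 = 0.2449 K/W
R_high-alumina brick = R_tot − R_other = 0.09192 K/W
L = R·k·A = 0.09192×2.09×2.59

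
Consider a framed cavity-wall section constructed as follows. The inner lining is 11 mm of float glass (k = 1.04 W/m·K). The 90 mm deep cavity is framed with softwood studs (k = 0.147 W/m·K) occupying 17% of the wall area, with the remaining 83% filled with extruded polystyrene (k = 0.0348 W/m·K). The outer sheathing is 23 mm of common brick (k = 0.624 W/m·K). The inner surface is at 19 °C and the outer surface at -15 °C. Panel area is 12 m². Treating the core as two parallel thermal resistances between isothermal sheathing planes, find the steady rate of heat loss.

Sheathing layers in series; stud and cavity paths in parallel between them.
R_inner = 0.011/(1.04×12) = 8.814×10^-4 K/W
R_stud  = 0.09/(0.147×0.17×12) = 0.3001 K/W
R_cav   = 0.09/(0.0348×0.83×12) = 0.2597 K/W
1/R_core = 1/R_stud + 1/R_cav → R_core = 0.1392 K/W
R_outer = 0.023/(0.624×12) = 0.003072 K/W
R_total = 0.1432 K/W
Q = ΔT/R_total = 34/0.1432

Q ≈ 237 W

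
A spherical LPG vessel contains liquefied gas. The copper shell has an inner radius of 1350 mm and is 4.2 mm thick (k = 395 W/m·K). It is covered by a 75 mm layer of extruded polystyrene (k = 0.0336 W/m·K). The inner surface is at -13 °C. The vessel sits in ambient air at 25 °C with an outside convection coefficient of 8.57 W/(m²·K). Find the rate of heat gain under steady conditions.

Q ≈ 395 W

For a spherical shell R = (1/r₁ − 1/r₂)/(4πk); film R = 1/(h·4πr²). In series:
R_copper shell = (1/1.35 − 1/1.3542)/(4π×395) = 4.628×10^-7 K/W
R_extruded polystyrene = (1/1.3542 − 1/1.4292)/(4π×0.0336) = 0.09178 K/W
R_outer film = 1/(h·4πr_o²) = 1/(8.57×4π×1.4292²) = 0.004546 K/W
R_total = 0.09632 K/W
Q = ΔT/R_total = 38/0.09632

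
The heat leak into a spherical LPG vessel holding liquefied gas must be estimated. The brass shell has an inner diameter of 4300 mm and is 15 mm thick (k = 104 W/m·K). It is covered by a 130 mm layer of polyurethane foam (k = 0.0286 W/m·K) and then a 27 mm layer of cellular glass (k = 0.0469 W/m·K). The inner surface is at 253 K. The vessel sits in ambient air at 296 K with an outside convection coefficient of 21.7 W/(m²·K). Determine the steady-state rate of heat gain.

Q ≈ 524 W

For a spherical shell R = (1/r₁ − 1/r₂)/(4πk); film R = 1/(h·4πr²). In series:
R_brass shell = (1/2.15 − 1/2.165)/(4π×104) = 2.466×10^-6 K/W
R_polyurethane foam = (1/2.165 − 1/2.295)/(4π×0.0286) = 0.0728 K/W
R_cellular glass = (1/2.295 − 1/2.322)/(4π×0.0469) = 0.008597 K/W
R_outer film = 1/(h·4πr_o²) = 1/(21.7×4π×2.322²) = 6.802×10^-4 K/W
R_total = 0.08208 K/W
Q = ΔT/R_total = 43/0.08208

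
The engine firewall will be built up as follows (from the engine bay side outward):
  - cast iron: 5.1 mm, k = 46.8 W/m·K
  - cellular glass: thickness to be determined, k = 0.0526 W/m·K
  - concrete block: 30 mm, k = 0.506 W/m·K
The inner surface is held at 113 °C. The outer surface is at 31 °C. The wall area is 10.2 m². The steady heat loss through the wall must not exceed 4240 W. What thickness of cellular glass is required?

Treating each layer as a thermal resistance in series:
R_cast iron = L/(kA) = 0.0051/(46.8×10.2) = 1.068×10^-5 K/W
R_concrete block = L/(kA) = 0.03/(0.506×10.2) = 0.005813 K/W
Sum of the known resistances R_other = 0.005823 K/W
Required total resistance R_tot = ΔT/Q_allow = 82/4240 = 0.01934 K/W
R_cellular glass = R_tot − R_other = 0.01352 K/W
L = R·k·A = 0.01352×0.0526×10.2

L ≈ 7.25 mm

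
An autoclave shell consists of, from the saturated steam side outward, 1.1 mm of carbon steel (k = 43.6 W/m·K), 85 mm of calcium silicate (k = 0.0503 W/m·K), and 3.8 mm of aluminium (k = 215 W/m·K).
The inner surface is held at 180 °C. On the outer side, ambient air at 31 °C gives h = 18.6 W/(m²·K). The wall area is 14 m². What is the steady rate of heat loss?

Treating each layer as a thermal resistance in series:
R_carbon steel = L/(kA) = 0.0011/(43.6×14) = 1.802×10^-6 K/W
R_calcium silicate = L/(kA) = 0.085/(0.0503×14) = 0.1207 K/W
R_aluminium = L/(kA) = 0.0038/(215×14) = 1.262×10^-6 K/W
R_outer film = 1/(h_o·A) = 1/(18.6×14) = 0.00384 K/W
R_total = 0.1245 K/W
Q = ΔT / R_total = 149 / 0.1245

Q ≈ 1200 W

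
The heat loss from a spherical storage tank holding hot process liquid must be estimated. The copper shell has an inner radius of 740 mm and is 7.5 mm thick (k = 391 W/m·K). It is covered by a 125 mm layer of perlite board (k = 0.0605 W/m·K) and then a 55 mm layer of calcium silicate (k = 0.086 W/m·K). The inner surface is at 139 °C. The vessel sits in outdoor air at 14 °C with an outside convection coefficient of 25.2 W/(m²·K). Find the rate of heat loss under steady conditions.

Q ≈ 392 W

Radial (spherical) resistances in series:
R_copper shell = (1/0.74 − 1/0.7475)/(4π×391) = 2.76×10^-6 K/W
R_perlite board = (1/0.7475 − 1/0.8725)/(4π×0.0605) = 0.2521 K/W
R_calcium silicate = (1/0.8725 − 1/0.9275)/(4π×0.086) = 0.06289 K/W
R_outer film = 1/(h·4πr_o²) = 1/(25.2×4π×0.9275²) = 0.003671 K/W
R_total = 0.3187 K/W
Q = ΔT/R_total = 125/0.3187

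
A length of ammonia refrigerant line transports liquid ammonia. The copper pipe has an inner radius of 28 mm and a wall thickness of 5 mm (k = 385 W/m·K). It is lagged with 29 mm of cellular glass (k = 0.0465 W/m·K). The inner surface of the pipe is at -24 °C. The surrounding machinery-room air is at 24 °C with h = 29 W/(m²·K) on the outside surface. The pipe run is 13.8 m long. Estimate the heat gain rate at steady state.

Q ≈ 295 W

Cylindrical conduction, so R = ln(r₂/r₁)/(2πkL) per layer, in series:
R_copper pipe wall = ln(33/28)/(2π×385×13.8) = 4.922×10^-6 K/W
R_cellular glass = ln(62/33)/(2π×0.0465×13.8) = 0.1564 K/W
R_outer film = 1/(h_o·2πr_oL) = 1/(29×2π×0.062×13.8) = 0.006414 K/W
R_total = 0.1628 K/W
Q = ΔT/R_total = 48/0.1628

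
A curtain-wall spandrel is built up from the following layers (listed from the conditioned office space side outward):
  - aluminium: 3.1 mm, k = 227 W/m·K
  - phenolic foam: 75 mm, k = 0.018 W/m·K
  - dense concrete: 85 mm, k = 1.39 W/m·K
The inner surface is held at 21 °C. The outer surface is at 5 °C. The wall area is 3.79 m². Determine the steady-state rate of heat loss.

Q ≈ 14.3 W

Thermal resistances in series:
R_aluminium = L/(kA) = 0.0031/(227×3.79) = 3.603×10^-6 K/W
R_phenolic foam = L/(kA) = 0.075/(0.018×3.79) = 1.099 K/W
R_dense concrete = L/(kA) = 0.085/(1.39×3.79) = 0.01613 K/W
R_total = 1.116 K/W
Q = ΔT / R_total = 16 / 1.116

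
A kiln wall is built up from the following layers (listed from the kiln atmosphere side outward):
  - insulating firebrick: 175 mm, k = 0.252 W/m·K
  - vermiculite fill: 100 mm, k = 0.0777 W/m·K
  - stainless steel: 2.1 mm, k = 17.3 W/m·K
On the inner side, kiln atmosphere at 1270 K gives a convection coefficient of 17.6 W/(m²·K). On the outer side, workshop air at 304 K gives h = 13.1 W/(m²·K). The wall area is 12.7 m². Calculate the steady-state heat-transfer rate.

Q ≈ 5800 W

Model the wall as resistances in series:
R_inner film = 1/(h_i·A) = 1/(17.6×12.7) = 0.004474 K/W
R_insulating firebrick = L/(kA) = 0.175/(0.252×12.7) = 0.05468 K/W
R_vermiculite fill = L/(kA) = 0.1/(0.0777×12.7) = 0.1013 K/W
R_stainless steel = L/(kA) = 0.0021/(17.3×12.7) = 9.558×10^-6 K/W
R_outer film = 1/(h_o·A) = 1/(13.1×12.7) = 0.006011 K/W
R_total = 0.1665 K/W
Q = ΔT / R_total = 966 / 0.1665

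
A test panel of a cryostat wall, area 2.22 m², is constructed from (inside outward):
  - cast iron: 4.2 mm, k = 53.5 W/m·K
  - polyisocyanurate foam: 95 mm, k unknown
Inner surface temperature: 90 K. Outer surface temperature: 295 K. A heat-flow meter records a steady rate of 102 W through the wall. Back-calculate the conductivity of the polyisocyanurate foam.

k ≈ 0.0213 W/(m·K)

Model the wall as resistances in series:
R_cast iron = L/(kA) = 0.0042/(53.5×2.22) = 3.536×10^-5 K/W
Sum of known resistances R_other = 3.536×10^-5 K/W
Total R = ΔT/Q = 205/102 = 2.01 K/W
R_polyisocyanurate foam = R_total − R_other = 2.01 K/W
k = L/(R·A) = 0.095/(2.01×2.22)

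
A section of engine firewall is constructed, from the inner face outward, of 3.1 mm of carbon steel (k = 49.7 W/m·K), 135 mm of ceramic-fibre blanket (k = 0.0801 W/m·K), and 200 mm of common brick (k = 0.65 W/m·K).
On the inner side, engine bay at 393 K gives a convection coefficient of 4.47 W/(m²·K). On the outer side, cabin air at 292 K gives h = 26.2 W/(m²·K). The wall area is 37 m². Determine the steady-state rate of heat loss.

Q ≈ 1660 W

Series thermal resistances:
R_inner film = 1/(h_i·A) = 1/(4.47×37) = 0.006046 K/W
R_carbon steel = L/(kA) = 0.0031/(49.7×37) = 1.686×10^-6 K/W
R_ceramic-fibre blanket = L/(kA) = 0.135/(0.0801×37) = 0.04555 K/W
R_common brick = L/(kA) = 0.2/(0.65×37) = 0.008316 K/W
R_outer film = 1/(h_o·A) = 1/(26.2×37) = 0.001032 K/W
R_total = 0.06095 K/W
Q = ΔT / R_total = 101 / 0.06095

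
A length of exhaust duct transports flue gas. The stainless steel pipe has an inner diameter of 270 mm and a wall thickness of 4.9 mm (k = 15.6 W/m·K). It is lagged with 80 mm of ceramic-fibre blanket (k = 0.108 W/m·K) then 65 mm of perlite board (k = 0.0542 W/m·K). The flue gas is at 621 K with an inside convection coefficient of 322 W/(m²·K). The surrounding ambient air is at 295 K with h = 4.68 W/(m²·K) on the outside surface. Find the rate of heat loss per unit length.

q′ ≈ 210 W/m

Radial resistances (cylindrical: R_cond = ln(r_o/r_i)/(2πkL), R_conv = 1/(h·2πrL)):
R_inner film = 1/(h_i·2πr₁L) = 1/(322×2π×0.135×1) = 0.003661 K/W
R_stainless steel pipe wall = ln(139.9/135)/(2π×15.6×1) = 3.637×10^-4 K/W
R_ceramic-fibre blanket = ln(219.9/139.9)/(2π×0.108×1) = 0.6665 K/W
R_perlite board = ln(284.9/219.9)/(2π×0.0542×1) = 0.7604 K/W
R_outer film = 1/(h_o·2πr_oL) = 1/(4.68×2π×0.2849×1) = 0.1194 K/W
R_total = 1.55 K/W
Q = ΔT/R_total = 326/1.55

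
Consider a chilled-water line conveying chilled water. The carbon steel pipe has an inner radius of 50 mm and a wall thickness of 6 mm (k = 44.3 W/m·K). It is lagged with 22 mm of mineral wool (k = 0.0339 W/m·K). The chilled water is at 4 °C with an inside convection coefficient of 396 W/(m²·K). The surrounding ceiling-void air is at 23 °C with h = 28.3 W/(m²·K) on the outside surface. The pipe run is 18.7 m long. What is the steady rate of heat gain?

Treating each annulus and film as a series resistance:
R_inner film = 1/(h_i·2πr₁L) = 1/(396×2π×0.05×18.7) = 4.298×10^-4 K/W
R_carbon steel pipe wall = ln(56/50)/(2π×44.3×18.7) = 2.177×10^-5 K/W
R_mineral wool = ln(78/56)/(2π×0.0339×18.7) = 0.08319 K/W
R_outer film = 1/(h_o·2πr_oL) = 1/(28.3×2π×0.078×18.7) = 0.003856 K/W
R_total = 0.0875 K/W
Q = ΔT/R_total = 19/0.0875

Q ≈ 217 W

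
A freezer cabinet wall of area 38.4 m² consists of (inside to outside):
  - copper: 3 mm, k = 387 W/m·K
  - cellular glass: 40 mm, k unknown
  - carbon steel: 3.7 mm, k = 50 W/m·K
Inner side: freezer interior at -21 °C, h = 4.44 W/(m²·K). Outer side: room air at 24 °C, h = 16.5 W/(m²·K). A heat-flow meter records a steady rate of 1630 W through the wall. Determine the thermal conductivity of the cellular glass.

Thermal resistances in series:
R_inner film = 1/(h_i·A) = 1/(4.44×38.4) = 0.005865 K/W
R_copper = L/(kA) = 0.003/(387×38.4) = 2.019×10^-7 K/W
R_carbon steel = L/(kA) = 0.0037/(50×38.4) = 1.927×10^-6 K/W
R_outer film = 1/(h_o·A) = 1/(16.5×38.4) = 0.001578 K/W
Sum of known resistances R_other = 0.007446 K/W
Total R = ΔT/Q = 45/1630 = 0.02761 K/W
R_cellular glass = R_total − R_other = 0.02016 K/W
k = L/(R·A) = 0.04/(0.02016×38.4)

k ≈ 0.0517 W/(m·K)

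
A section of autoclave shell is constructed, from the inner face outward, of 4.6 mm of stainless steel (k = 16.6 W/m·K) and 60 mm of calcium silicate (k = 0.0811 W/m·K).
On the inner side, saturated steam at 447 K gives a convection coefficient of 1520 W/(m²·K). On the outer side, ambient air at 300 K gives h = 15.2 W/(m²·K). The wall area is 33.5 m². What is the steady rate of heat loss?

Q ≈ 6110 W

Treating each layer as a thermal resistance in series:
R_inner film = 1/(h_i·A) = 1/(1520×33.5) = 1.964×10^-5 K/W
R_stainless steel = L/(kA) = 0.0046/(16.6×33.5) = 8.272×10^-6 K/W
R_calcium silicate = L/(kA) = 0.06/(0.0811×33.5) = 0.02208 K/W
R_outer film = 1/(h_o·A) = 1/(15.2×33.5) = 0.001964 K/W
R_total = 0.02408 K/W
Q = ΔT / R_total = 147 / 0.02408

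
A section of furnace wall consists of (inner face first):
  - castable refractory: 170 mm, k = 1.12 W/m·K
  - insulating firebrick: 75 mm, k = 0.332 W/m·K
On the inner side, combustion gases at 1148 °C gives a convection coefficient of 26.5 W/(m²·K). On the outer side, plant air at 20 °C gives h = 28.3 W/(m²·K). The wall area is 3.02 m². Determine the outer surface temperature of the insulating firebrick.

T ≈ 108 °C

Using the resistance-network approach (series):
R_inner film = 1/(h_i·A) = 1/(26.5×3.02) = 0.0125 K/W
R_castable refractory = L/(kA) = 0.17/(1.12×3.02) = 0.05026 K/W
R_insulating firebrick = L/(kA) = 0.075/(0.332×3.02) = 0.0748 K/W
R_outer film = 1/(h_o·A) = 1/(28.3×3.02) = 0.0117 K/W
R_total = 0.1493 K/W;  Q = ΔT/R_total = 1128/0.1493 = 7557 W
T_interface = T_inner − Q·ΣR(inner→interface) = 1148 − 7560×0.1376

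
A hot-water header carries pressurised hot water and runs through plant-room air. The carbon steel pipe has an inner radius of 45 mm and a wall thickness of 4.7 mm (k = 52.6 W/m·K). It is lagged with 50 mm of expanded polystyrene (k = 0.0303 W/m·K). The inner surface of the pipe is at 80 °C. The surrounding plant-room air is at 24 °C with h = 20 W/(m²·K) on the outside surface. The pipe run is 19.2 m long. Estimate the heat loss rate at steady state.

Q ≈ 288 W

Cylindrical conduction, so R = ln(r₂/r₁)/(2πkL) per layer, in series:
R_carbon steel pipe wall = ln(49.7/45)/(2π×52.6×19.2) = 1.566×10^-5 K/W
R_expanded polystyrene = ln(99.7/49.7)/(2π×0.0303×19.2) = 0.1905 K/W
R_outer film = 1/(h_o·2πr_oL) = 1/(20×2π×0.0997×19.2) = 0.004157 K/W
R_total = 0.1946 K/W
Q = ΔT/R_total = 56/0.1946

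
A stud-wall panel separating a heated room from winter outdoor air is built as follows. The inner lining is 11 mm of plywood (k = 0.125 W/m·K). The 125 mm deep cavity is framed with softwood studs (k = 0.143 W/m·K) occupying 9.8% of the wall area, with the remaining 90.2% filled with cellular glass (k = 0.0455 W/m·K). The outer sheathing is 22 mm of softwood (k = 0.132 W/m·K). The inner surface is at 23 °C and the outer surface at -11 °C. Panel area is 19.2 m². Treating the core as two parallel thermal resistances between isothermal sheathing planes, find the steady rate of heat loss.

Q ≈ 259 W

Sheathing layers in series; stud and cavity paths in parallel between them.
R_inner = 0.011/(0.125×19.2) = 0.004583 K/W
R_stud  = 0.125/(0.143×0.098×19.2) = 0.4646 K/W
R_cav   = 0.125/(0.0455×0.902×19.2) = 0.1586 K/W
1/R_core = 1/R_stud + 1/R_cav → R_core = 0.1183 K/W
R_outer = 0.022/(0.132×19.2) = 0.008681 K/W
R_total = 0.1315 K/W
Q = ΔT/R_total = 34/0.1315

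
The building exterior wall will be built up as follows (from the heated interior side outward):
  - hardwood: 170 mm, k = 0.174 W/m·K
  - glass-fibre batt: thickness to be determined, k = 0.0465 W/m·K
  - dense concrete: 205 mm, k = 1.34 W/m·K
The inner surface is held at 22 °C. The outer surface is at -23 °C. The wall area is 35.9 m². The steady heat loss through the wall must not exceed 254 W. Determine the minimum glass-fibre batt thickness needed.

L ≈ 243 mm

Treating each layer as a thermal resistance in series:
R_hardwood = L/(kA) = 0.17/(0.174×35.9) = 0.02721 K/W
R_dense concrete = L/(kA) = 0.205/(1.34×35.9) = 0.004261 K/W
Sum of the known resistances R_other = 0.03148 K/W
Required total resistance R_tot = ΔT/Q_allow = 45/254 = 0.1772 K/W
R_glass-fibre batt = R_tot − R_other = 0.1457 K/W
L = R·k·A = 0.1457×0.0465×35.9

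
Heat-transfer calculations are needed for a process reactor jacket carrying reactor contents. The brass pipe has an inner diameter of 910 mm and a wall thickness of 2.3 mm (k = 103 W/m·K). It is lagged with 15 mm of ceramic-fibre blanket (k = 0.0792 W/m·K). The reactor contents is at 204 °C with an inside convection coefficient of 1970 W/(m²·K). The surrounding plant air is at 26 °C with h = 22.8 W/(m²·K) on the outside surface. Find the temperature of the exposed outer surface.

Cylindrical conduction, so R = ln(r₂/r₁)/(2πkL) per layer, in series:
R_inner film = 1/(h_i·2πr₁L) = 1/(1970×2π×0.455×1) = 1.776×10^-4 K/W
R_brass pipe wall = ln(457.3/455)/(2π×103×1) = 7.791×10^-6 K/W
R_ceramic-fibre blanket = ln(472.3/457.3)/(2π×0.0792×1) = 0.06486 K/W
R_outer film = 1/(h_o·2πr_oL) = 1/(22.8×2π×0.4723×1) = 0.01478 K/W
R_total = 0.07982 K/W
Q = ΔT/R_total = 178/0.07982
Q = 2230 W/m
T_interface = T_inner − Q·ΣR(inner→interface) = 204 − 2230×0.06504

T ≈ 59 °C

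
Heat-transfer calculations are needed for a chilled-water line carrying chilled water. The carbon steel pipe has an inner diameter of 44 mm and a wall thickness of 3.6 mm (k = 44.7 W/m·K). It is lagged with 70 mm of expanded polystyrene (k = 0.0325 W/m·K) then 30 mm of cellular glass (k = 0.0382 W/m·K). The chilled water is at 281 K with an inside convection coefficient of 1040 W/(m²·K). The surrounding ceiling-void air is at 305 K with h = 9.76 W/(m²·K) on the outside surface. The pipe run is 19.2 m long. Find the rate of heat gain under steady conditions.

Treating each annulus and film as a series resistance:
R_inner film = 1/(h_i·2πr₁L) = 1/(1040×2π×0.022×19.2) = 3.623×10^-4 K/W
R_carbon steel pipe wall = ln(25.6/22)/(2π×44.7×19.2) = 2.81×10^-5 K/W
R_expanded polystyrene = ln(95.6/25.6)/(2π×0.0325×19.2) = 0.3361 K/W
R_cellular glass = ln(125.6/95.6)/(2π×0.0382×19.2) = 0.05923 K/W
R_outer film = 1/(h_o·2πr_oL) = 1/(9.76×2π×0.1256×19.2) = 0.006762 K/W
R_total = 0.4024 K/W
Q = ΔT/R_total = 24/0.4024

Q ≈ 59.6 W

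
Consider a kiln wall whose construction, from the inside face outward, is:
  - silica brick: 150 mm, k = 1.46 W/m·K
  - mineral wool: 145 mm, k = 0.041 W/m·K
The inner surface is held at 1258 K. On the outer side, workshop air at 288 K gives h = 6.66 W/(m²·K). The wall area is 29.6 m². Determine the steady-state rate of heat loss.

Series thermal resistances:
R_silica brick = L/(kA) = 0.15/(1.46×29.6) = 0.003471 K/W
R_mineral wool = L/(kA) = 0.145/(0.041×29.6) = 0.1195 K/W
R_outer film = 1/(h_o·A) = 1/(6.66×29.6) = 0.005073 K/W
R_total = 0.128 K/W
Q = ΔT / R_total = 970 / 0.128

Q ≈ 7580 W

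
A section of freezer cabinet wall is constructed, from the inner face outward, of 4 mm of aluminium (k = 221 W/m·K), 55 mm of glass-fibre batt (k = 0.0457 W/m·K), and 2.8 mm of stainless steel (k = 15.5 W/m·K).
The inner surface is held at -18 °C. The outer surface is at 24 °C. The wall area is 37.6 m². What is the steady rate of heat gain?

Q ≈ 1310 W

Using the resistance-network approach (series):
R_aluminium = L/(kA) = 0.004/(221×37.6) = 4.814×10^-7 K/W
R_glass-fibre batt = L/(kA) = 0.055/(0.0457×37.6) = 0.03201 K/W
R_stainless steel = L/(kA) = 0.0028/(15.5×37.6) = 4.804×10^-6 K/W
R_total = 0.03201 K/W
Q = ΔT / R_total = 42 / 0.03201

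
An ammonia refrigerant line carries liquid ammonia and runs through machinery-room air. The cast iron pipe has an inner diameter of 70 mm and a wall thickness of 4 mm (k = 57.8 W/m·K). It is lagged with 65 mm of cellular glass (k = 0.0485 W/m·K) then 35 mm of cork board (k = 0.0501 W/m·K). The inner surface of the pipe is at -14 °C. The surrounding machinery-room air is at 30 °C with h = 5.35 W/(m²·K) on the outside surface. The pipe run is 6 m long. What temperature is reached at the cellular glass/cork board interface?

T ≈ 18.5 °C

Cylindrical conduction, so R = ln(r₂/r₁)/(2πkL) per layer, in series:
R_cast iron pipe wall = ln(39/35)/(2π×57.8×6) = 4.966×10^-5 K/W
R_cellular glass = ln(104/39)/(2π×0.0485×6) = 0.5364 K/W
R_cork board = ln(139/104)/(2π×0.0501×6) = 0.1536 K/W
R_outer film = 1/(h_o·2πr_oL) = 1/(5.35×2π×0.139×6) = 0.03567 K/W
R_total = 0.7257 K/W
Q = ΔT/R_total = 44/0.7257
Q = 60.6 W
T_interface = T_inner + Q·ΣR(inner→interface) = -14 + 60.6×0.5365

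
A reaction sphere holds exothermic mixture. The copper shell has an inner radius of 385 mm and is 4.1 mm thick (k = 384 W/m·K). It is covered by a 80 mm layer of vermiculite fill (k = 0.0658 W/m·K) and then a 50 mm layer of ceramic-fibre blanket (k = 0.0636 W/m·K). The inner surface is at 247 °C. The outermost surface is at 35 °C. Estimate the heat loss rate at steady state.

Q ≈ 269 W

Radial (spherical) resistances in series:
R_copper shell = (1/0.385 − 1/0.3891)/(4π×384) = 5.672×10^-6 K/W
R_vermiculite fill = (1/0.3891 − 1/0.4691)/(4π×0.0658) = 0.5301 K/W
R_ceramic-fibre blanket = (1/0.4691 − 1/0.5191)/(4π×0.0636) = 0.2569 K/W
R_total = 0.787 K/W
Q = ΔT/R_total = 212/0.787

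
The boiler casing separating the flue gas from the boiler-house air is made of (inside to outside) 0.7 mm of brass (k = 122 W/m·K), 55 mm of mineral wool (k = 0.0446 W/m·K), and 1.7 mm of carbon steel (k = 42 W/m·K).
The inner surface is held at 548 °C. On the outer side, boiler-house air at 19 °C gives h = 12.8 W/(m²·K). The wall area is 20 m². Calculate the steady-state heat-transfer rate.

Series thermal resistances:
R_brass = L/(kA) = 0.0007/(122×20) = 2.869×10^-7 K/W
R_mineral wool = L/(kA) = 0.055/(0.0446×20) = 0.06166 K/W
R_carbon steel = L/(kA) = 0.0017/(42×20) = 2.024×10^-6 K/W
R_outer film = 1/(h_o·A) = 1/(12.8×20) = 0.003906 K/W
R_total = 0.06557 K/W
Q = ΔT / R_total = 529 / 0.06557

Q ≈ 8070 W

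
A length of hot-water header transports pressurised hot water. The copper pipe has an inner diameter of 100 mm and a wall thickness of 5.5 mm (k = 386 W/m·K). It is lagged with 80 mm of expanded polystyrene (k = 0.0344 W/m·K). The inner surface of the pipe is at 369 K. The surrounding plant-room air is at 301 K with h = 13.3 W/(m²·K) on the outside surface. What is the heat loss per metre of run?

q′ ≈ 16.1 W/m

Per-layer cylindrical resistances, series-summed:
R_copper pipe wall = ln(55.5/50)/(2π×386×1) = 4.303×10^-5 K/W
R_expanded polystyrene = ln(135.5/55.5)/(2π×0.0344×1) = 4.13 K/W
R_outer film = 1/(h_o·2πr_oL) = 1/(13.3×2π×0.1355×1) = 0.08831 K/W
R_total = 4.218 K/W
Q = ΔT/R_total = 68/4.218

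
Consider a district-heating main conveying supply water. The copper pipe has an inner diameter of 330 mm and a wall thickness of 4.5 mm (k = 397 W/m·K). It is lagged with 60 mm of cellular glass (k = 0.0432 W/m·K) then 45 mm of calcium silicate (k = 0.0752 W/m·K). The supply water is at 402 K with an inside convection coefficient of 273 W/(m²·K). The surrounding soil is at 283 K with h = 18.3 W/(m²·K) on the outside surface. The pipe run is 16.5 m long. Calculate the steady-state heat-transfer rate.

Treating each annulus and film as a series resistance:
R_inner film = 1/(h_i·2πr₁L) = 1/(273×2π×0.165×16.5) = 2.141×10^-4 K/W
R_copper pipe wall = ln(169.5/165)/(2π×397×16.5) = 6.538×10^-7 K/W
R_cellular glass = ln(229.5/169.5)/(2π×0.0432×16.5) = 0.06767 K/W
R_calcium silicate = ln(274.5/229.5)/(2π×0.0752×16.5) = 0.02297 K/W
R_outer film = 1/(h_o·2πr_oL) = 1/(18.3×2π×0.2745×16.5) = 0.00192 K/W
R_total = 0.09277 K/W
Q = ΔT/R_total = 119/0.09277

Q ≈ 1280 W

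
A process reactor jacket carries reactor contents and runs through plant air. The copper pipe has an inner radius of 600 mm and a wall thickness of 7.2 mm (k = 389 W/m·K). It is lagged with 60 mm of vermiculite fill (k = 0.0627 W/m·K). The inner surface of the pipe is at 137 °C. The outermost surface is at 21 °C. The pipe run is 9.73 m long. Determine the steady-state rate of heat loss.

Q ≈ 4720 W

For a radial system each layer contributes R = ln(r_out/r_in)/(2πkL); films add R = 1/(hA).
R_copper pipe wall = ln(607.2/600)/(2π×389×9.73) = 5.016×10^-7 K/W
R_vermiculite fill = ln(667.2/607.2)/(2π×0.0627×9.73) = 0.02458 K/W
R_total = 0.02458 K/W
Q = ΔT/R_total = 116/0.02458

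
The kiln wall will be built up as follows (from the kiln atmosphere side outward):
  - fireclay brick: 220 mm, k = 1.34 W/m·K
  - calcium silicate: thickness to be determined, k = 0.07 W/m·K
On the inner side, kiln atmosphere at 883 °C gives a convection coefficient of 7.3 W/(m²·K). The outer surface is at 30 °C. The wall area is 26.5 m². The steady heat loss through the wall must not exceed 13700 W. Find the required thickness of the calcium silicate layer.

L ≈ 94.4 mm

Model the wall as resistances in series:
R_inner film = 1/(h_i·A) = 1/(7.3×26.5) = 0.005169 K/W
R_fireclay brick = L/(kA) = 0.22/(1.34×26.5) = 0.006195 K/W
Sum of the known resistances R_other = 0.01136 K/W
Required total resistance R_tot = ΔT/Q_allow = 853/13700 = 0.06226 K/W
R_calcium silicate = R_tot − R_other = 0.0509 K/W
L = R·k·A = 0.0509×0.07×26.5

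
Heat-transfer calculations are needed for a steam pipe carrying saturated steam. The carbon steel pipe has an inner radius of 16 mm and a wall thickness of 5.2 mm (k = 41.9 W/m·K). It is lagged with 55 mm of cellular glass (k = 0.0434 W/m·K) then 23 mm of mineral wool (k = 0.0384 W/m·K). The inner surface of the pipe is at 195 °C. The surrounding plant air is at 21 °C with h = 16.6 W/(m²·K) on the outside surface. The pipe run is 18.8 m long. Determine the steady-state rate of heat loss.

Cylindrical conduction, so R = ln(r₂/r₁)/(2πkL) per layer, in series:
R_carbon steel pipe wall = ln(21.2/16)/(2π×41.9×18.8) = 5.686×10^-5 K/W
R_cellular glass = ln(76.2/21.2)/(2π×0.0434×18.8) = 0.2496 K/W
R_mineral wool = ln(99.2/76.2)/(2π×0.0384×18.8) = 0.05815 K/W
R_outer film = 1/(h_o·2πr_oL) = 1/(16.6×2π×0.0992×18.8) = 0.005141 K/W
R_total = 0.3129 K/W
Q = ΔT/R_total = 174/0.3129

Q ≈ 556 W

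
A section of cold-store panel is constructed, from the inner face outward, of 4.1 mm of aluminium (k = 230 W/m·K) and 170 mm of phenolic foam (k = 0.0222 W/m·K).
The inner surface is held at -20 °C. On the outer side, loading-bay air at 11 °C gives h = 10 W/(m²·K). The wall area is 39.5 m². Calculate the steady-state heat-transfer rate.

Treating each layer as a thermal resistance in series:
R_aluminium = L/(kA) = 0.0041/(230×39.5) = 4.513×10^-7 K/W
R_phenolic foam = L/(kA) = 0.17/(0.0222×39.5) = 0.1939 K/W
R_outer film = 1/(h_o·A) = 1/(10×39.5) = 0.002532 K/W
R_total = 0.1964 K/W
Q = ΔT / R_total = 31 / 0.1964

Q ≈ 158 W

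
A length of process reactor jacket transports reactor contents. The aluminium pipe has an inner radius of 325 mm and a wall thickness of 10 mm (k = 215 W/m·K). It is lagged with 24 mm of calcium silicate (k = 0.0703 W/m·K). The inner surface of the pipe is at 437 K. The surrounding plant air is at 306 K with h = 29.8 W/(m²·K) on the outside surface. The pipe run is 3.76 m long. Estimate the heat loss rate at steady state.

For a radial system each layer contributes R = ln(r_out/r_in)/(2πkL); films add R = 1/(hA).
R_aluminium pipe wall = ln(335/325)/(2π×215×3.76) = 5.966×10^-6 K/W
R_calcium silicate = ln(359/335)/(2π×0.0703×3.76) = 0.04166 K/W
R_outer film = 1/(h_o·2πr_oL) = 1/(29.8×2π×0.359×3.76) = 0.003957 K/W
R_total = 0.04562 K/W
Q = ΔT/R_total = 131/0.04562

Q ≈ 2870 W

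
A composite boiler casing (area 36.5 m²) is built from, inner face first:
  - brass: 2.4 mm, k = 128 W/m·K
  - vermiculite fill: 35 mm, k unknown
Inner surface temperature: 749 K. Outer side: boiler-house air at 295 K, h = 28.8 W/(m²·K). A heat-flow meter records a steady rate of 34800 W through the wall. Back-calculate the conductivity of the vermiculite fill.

Treating each layer as a thermal resistance in series:
R_brass = L/(kA) = 0.0024/(128×36.5) = 5.137×10^-7 K/W
R_outer film = 1/(h_o·A) = 1/(28.8×36.5) = 9.513×10^-4 K/W
Sum of known resistances R_other = 9.518×10^-4 K/W
Total R = ΔT/Q = 454/34800 = 0.01305 K/W
R_vermiculite fill = R_total − R_other = 0.01209 K/W
k = L/(R·A) = 0.035/(0.01209×36.5)

k ≈ 0.0793 W/(m·K)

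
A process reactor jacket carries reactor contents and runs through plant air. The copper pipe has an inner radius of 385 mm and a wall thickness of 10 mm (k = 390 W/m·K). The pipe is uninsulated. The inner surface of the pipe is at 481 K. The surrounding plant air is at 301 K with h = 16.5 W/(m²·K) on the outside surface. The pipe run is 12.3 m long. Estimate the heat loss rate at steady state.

Per-layer cylindrical resistances, series-summed:
R_copper pipe wall = ln(395/385)/(2π×390×12.3) = 8.508×10^-7 K/W
R_outer film = 1/(h_o·2πr_oL) = 1/(16.5×2π×0.395×12.3) = 0.001985 K/W
R_total = 0.001986 K/W
Q = ΔT/R_total = 180/0.001986

Q ≈ 90600 W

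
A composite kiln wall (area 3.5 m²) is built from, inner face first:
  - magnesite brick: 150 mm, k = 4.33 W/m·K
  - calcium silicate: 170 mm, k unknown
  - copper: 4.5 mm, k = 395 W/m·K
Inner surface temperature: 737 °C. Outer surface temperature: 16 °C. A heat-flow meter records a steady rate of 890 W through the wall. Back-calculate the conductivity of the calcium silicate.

Model the wall as resistances in series:
R_magnesite brick = L/(kA) = 0.15/(4.33×3.5) = 0.009898 K/W
R_copper = L/(kA) = 0.0045/(395×3.5) = 3.255×10^-6 K/W
Sum of known resistances R_other = 0.009901 K/W
Total R = ΔT/Q = 721/890 = 0.8101 K/W
R_calcium silicate = R_total − R_other = 0.8002 K/W
k = L/(R·A) = 0.17/(0.8002×3.5)

k ≈ 0.0607 W/(m·K)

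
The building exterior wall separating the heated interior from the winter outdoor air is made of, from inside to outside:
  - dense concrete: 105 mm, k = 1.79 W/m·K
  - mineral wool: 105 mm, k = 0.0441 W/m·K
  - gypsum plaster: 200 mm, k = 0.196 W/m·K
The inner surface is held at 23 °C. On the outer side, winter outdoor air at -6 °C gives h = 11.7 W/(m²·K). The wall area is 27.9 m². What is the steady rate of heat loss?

Q ≈ 228 W

Using the resistance-network approach (series):
R_dense concrete = L/(kA) = 0.105/(1.79×27.9) = 0.002102 K/W
R_mineral wool = L/(kA) = 0.105/(0.0441×27.9) = 0.08534 K/W
R_gypsum plaster = L/(kA) = 0.2/(0.196×27.9) = 0.03657 K/W
R_outer film = 1/(h_o·A) = 1/(11.7×27.9) = 0.003063 K/W
R_total = 0.1271 K/W
Q = ΔT / R_total = 29 / 0.1271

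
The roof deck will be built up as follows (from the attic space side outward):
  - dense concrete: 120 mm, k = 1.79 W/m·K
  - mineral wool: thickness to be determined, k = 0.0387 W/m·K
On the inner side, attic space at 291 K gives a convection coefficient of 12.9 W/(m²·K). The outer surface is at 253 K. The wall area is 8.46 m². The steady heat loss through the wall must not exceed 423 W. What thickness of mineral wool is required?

L ≈ 23.8 mm

Thermal resistances in series:
R_inner film = 1/(h_i·A) = 1/(12.9×8.46) = 0.009163 K/W
R_dense concrete = L/(kA) = 0.12/(1.79×8.46) = 0.007924 K/W
Sum of the known resistances R_other = 0.01709 K/W
Required total resistance R_tot = ΔT/Q_allow = 38/423 = 0.08983 K/W
R_mineral wool = R_tot − R_other = 0.07275 K/W
L = R·k·A = 0.07275×0.0387×8.46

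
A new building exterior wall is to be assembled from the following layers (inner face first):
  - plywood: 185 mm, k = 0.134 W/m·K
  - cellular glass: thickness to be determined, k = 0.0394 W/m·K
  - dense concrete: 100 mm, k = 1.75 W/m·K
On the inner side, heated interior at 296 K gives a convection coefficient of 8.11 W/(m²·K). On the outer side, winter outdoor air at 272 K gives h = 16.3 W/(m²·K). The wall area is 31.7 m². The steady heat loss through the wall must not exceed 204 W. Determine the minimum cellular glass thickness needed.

L ≈ 83 mm

Using the resistance-network approach (series):
R_inner film = 1/(h_i·A) = 1/(8.11×31.7) = 0.00389 K/W
R_plywood = L/(kA) = 0.185/(0.134×31.7) = 0.04355 K/W
R_dense concrete = L/(kA) = 0.1/(1.75×31.7) = 0.001803 K/W
R_outer film = 1/(h_o·A) = 1/(16.3×31.7) = 0.001935 K/W
Sum of the known resistances R_other = 0.05118 K/W
Required total resistance R_tot = ΔT/Q_allow = 24/204 = 0.1176 K/W
R_cellular glass = R_tot − R_other = 0.06647 K/W
L = R·k·A = 0.06647×0.0394×31.7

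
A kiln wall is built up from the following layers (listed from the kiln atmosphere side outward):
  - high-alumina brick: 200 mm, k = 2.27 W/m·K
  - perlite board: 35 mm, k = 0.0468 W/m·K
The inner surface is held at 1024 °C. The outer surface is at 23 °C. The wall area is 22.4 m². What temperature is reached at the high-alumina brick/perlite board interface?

Treating each layer as a thermal resistance in series:
R_high-alumina brick = L/(kA) = 0.2/(2.27×22.4) = 0.003933 K/W
R_perlite board = L/(kA) = 0.035/(0.0468×22.4) = 0.03339 K/W
R_total = 0.03732 K/W;  Q = ΔT/R_total = 1001/0.03732 = 26820 W
T_interface = T_inner − Q·ΣR(inner→interface) = 1024 − 26800×0.003933

T ≈ 919 °C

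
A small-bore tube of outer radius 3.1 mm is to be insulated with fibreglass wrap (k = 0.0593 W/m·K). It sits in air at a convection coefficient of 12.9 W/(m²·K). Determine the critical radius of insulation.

r_cr ≈ 4.6 mm

For a cylinder r_cr = k/h = 0.0593/12.9
r_cr = 4.6 mm; since the bare radius (3.1 mm) is below r_cr, adding a thin layer of insulation will *increase* heat loss.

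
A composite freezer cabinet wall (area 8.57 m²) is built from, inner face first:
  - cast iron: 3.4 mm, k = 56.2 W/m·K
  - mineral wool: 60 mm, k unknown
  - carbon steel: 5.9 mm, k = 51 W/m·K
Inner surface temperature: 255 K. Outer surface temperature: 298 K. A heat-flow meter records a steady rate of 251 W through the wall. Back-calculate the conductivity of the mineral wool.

Model the wall as resistances in series:
R_cast iron = L/(kA) = 0.0034/(56.2×8.57) = 7.059×10^-6 K/W
R_carbon steel = L/(kA) = 0.0059/(51×8.57) = 1.35×10^-5 K/W
Sum of known resistances R_other = 2.056×10^-5 K/W
Total R = ΔT/Q = 43/251 = 0.1713 K/W
R_mineral wool = R_total − R_other = 0.1713 K/W
k = L/(R·A) = 0.06/(0.1713×8.57)

k ≈ 0.0409 W/(m·K)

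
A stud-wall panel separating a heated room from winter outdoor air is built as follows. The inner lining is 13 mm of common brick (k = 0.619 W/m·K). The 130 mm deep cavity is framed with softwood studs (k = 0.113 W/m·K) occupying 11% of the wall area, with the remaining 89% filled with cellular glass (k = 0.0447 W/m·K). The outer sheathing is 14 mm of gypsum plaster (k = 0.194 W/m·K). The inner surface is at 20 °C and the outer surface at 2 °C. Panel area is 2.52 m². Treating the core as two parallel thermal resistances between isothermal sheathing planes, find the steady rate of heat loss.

Sheathing layers in series; stud and cavity paths in parallel between them.
R_inner = 0.013/(0.619×2.52) = 0.008334 K/W
R_stud  = 0.13/(0.113×0.11×2.52) = 4.15 K/W
R_cav   = 0.13/(0.0447×0.89×2.52) = 1.297 K/W
1/R_core = 1/R_stud + 1/R_cav → R_core = 0.988 K/W
R_outer = 0.014/(0.194×2.52) = 0.02864 K/W
R_total = 1.025 K/W
Q = ΔT/R_total = 18/1.025

Q ≈ 17.6 W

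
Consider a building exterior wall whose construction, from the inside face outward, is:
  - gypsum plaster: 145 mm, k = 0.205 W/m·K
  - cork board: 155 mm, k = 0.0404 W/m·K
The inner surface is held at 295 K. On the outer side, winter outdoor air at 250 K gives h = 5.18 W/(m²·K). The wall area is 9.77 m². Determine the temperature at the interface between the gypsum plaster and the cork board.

Series thermal resistances:
R_gypsum plaster = L/(kA) = 0.145/(0.205×9.77) = 0.0724 K/W
R_cork board = L/(kA) = 0.155/(0.0404×9.77) = 0.3927 K/W
R_outer film = 1/(h_o·A) = 1/(5.18×9.77) = 0.01976 K/W
R_total = 0.4849 K/W;  Q = ΔT/R_total = 45/0.4849 = 92.81 W
T_interface = T_inner − Q·ΣR(inner→interface) = 295 − 92.8×0.0724

T ≈ 288 K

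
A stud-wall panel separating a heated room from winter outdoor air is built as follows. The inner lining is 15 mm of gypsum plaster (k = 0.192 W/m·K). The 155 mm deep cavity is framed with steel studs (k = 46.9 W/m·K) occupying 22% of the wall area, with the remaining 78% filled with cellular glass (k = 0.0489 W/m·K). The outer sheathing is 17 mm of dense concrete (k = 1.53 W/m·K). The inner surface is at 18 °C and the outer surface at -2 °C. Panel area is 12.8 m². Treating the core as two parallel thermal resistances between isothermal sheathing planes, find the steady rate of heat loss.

Sheathing layers in series; stud and cavity paths in parallel between them.
R_inner = 0.015/(0.192×12.8) = 0.006104 K/W
R_stud  = 0.155/(46.9×0.22×12.8) = 0.001174 K/W
R_cav   = 0.155/(0.0489×0.78×12.8) = 0.3175 K/W
1/R_core = 1/R_stud + 1/R_cav → R_core = 0.001169 K/W
R_outer = 0.017/(1.53×12.8) = 8.681×10^-4 K/W
R_total = 0.008141 K/W
Q = ΔT/R_total = 20/0.008141

Q ≈ 2460 W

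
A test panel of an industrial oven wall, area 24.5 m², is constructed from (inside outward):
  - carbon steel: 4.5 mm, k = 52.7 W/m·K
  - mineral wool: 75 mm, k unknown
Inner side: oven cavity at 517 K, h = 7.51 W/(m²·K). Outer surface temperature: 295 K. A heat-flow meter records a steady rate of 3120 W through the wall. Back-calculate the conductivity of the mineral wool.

k ≈ 0.0466 W/(m·K)

Thermal resistances in series:
R_inner film = 1/(h_i·A) = 1/(7.51×24.5) = 0.005435 K/W
R_carbon steel = L/(kA) = 0.0045/(52.7×24.5) = 3.485×10^-6 K/W
Sum of known resistances R_other = 0.005438 K/W
Total R = ΔT/Q = 222/3120 = 0.07115 K/W
R_mineral wool = R_total − R_other = 0.06572 K/W
k = L/(R·A) = 0.075/(0.06572×24.5)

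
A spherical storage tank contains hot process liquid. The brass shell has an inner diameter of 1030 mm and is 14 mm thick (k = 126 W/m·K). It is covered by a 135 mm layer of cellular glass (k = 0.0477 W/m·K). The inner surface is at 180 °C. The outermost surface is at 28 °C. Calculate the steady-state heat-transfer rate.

Q ≈ 237 W

For a spherical shell R = (1/r₁ − 1/r₂)/(4πk); film R = 1/(h·4πr²). In series:
R_brass shell = (1/0.515 − 1/0.529)/(4π×126) = 3.246×10^-5 K/W
R_cellular glass = (1/0.529 − 1/0.664)/(4π×0.0477) = 0.6412 K/W
R_total = 0.6412 K/W
Q = ΔT/R_total = 152/0.6412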